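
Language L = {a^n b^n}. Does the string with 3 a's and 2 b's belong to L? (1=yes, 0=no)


Language requires equal numbers of a's and b's
PDA pushes for each 'a', pops for each 'b'
Number of a's = 3
Number of b's = 2
3 != 2 -> Reject

0


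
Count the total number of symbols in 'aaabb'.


String: 'aaabb'
Counting characters:
  'a' appears 3 time(s)
  'b' appears 2 time(s)
Total length = 3 + 2 = 5

5


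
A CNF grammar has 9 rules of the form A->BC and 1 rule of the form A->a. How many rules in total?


CNF allows two rule forms:
  A -> BC (binary): 9 rules
  A -> a (terminal): 1 rule
Total = 9 + 1 = 10

10


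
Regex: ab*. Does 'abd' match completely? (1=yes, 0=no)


Pattern: ab*
String: 'abd'
Pattern requires: exactly one 'a' followed by zero or more 'b's
First char is 'a' -> OK
Rest 'bd': all b's? No
Result: 0

0


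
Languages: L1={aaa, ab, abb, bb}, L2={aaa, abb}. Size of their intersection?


L1 = {aaa, ab, abb, bb}
L2 = {aaa, abb}
Checking each string in L1 against L2:
  'aaa': in L2? Yes
  'ab': in L2? No
  'abb': in L2? Yes
  'bb': in L2? No
Intersection = {aaa, abb}
|L1 ∩ L2| = 2

2


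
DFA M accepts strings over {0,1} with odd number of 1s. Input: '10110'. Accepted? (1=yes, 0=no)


DFA has 2 states: q_even (start, accept=no) and q_odd
Processing string '10110' character by character:
  Position 0: read '1', 1-count=1 -> q_odd
  Position 1: read '0', 1-count=1 -> q_odd (no change)
  Position 2: read '1', 1-count=2 -> q_even
  Position 3: read '1', 1-count=3 -> q_odd
  Position 4: read '0', 1-count=3 -> q_odd (no change)
Final state: q_odd, total 1s = 3 (odd); the DFA requires an odd count -> accept

1


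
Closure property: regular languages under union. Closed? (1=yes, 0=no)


Regular languages are closed under:
- Union (DFA product construction)
- Intersection (DFA product construction)
- Complement (swap accept/reject states)
- Concatenation (NFA construction)
- Kleene star (NFA construction)
union is in this list
Therefore: closed

1


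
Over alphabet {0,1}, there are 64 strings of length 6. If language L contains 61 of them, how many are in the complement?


Alphabet: {0,1}
String length: 6
Total strings of length 6 = 2^6 = 64
Strings in L = 61
Complement = total - |L|
= 64 - 61
= 3

3


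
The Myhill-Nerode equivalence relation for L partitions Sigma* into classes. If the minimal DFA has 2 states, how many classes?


Myhill-Nerode theorem:
Number of equivalence classes = number of states in minimal DFA
Minimal DFA states = 2
Therefore equivalence classes = 2

2


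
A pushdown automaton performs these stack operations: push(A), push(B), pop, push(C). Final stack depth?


Tracing stack operations:
  push(A) -> stack = [A], depth=1
  push(B) -> stack = [A,B], depth=2
  pop -> removed B, stack = [A], depth=1
  push(C) -> stack = [A,C], depth=2
Final depth = 2

2


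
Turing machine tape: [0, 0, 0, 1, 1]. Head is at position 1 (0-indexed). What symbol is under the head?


Tape: [0, 0, 0, 1, 1]
Positions: 0 1 2 3 4
Values:    0 0 0 1 1
Head at position 1
tape[1] = 0

0


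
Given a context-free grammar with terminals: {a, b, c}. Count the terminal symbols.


Terminal symbols: a, b, c
Counting each: a (#1), b (#2), c (#3)
Total = 3

3


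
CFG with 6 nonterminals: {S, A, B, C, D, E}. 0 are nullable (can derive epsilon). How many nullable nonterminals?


Nonterminals: {S, A, B, C, D, E}
A nonterminal is nullable if it can derive epsilon
Counting nullable nonterminals: 0
Total nullable = 0

0


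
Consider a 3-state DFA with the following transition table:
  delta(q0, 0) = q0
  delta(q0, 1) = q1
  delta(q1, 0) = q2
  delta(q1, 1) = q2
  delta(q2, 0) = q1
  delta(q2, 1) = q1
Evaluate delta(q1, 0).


Looking up transition function:
delta(q1, 0) in the table
Row: q1, Column: 0
Result: q2

q2


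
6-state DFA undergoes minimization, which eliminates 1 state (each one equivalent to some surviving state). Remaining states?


Original DFA: 6 states
Redundant states removed: 1
Minimized states = original - removed
= 6 - 1
= 5

5


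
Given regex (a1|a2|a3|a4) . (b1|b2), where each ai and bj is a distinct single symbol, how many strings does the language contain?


First group: 4 alternatives
Second group: 2 alternatives
Concatenation: each choice from group 1 pairs with each from group 2
Total = 4 x 2 = 8

8


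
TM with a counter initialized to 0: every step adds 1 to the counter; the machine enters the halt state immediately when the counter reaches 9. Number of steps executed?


Counter starts at 0. Counting sequence:
  Step 1: counter = 1
  Step 2: counter = 2
  Step 3: counter = 3
  Step 4: counter = 4
  Step 5: counter = 5
  Step 6: counter = 6
  ...
  Step 9: counter = 9
Counter reached 9 -> halt
Total steps = 9

9


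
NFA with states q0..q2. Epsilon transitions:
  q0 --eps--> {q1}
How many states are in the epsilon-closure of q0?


Starting from q0
Initialize closure = {q0}
Follow epsilon from q0 -> add q1
Final closure: {q0, q1}
Size = 2

2


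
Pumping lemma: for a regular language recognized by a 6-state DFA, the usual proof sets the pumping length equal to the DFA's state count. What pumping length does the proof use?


Pumping lemma for regular languages (standard proof):
Take p = |Q|, the number of DFA states.
Any string of length >= |Q| passes through |Q|+1 states while reading its first |Q| symbols,
so by pigeonhole some state repeats, giving the loop that can be pumped.
Here |Q| = 6
Therefore the proof uses p = 6

6


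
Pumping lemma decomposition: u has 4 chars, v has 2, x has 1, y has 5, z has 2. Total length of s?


|s| = |u| + |v| + |x| + |y| + |z|
= 4 + 2 + 1 + 5 + 2
= 6 + 1 + 7
= 7 + 7
= 14

14


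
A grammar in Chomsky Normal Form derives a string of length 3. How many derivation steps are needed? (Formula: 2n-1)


Chomsky Normal Form derivation:
String length n = 3
Each step either:
  - Splits a nonterminal into two (n-1 such steps)
  - Converts a nonterminal to terminal (n such steps)
Total = (n-1) + n = 2n - 1
= 2(3) - 1
= 6 - 1
= 5

5


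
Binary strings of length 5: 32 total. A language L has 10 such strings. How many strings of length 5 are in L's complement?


Alphabet: {0,1}
String length: 5
Total strings of length 5 = 2^5 = 32
Strings in L = 10
Complement = total - |L|
= 32 - 10
= 22

22


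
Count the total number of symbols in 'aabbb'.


String: 'aabbb'
Counting characters:
  'a' appears 2 time(s)
  'b' appears 3 time(s)
Total length = 2 + 3 = 5

5


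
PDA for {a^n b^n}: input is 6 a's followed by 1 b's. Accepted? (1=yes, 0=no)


Language requires equal numbers of a's and b's
PDA pushes for each 'a', pops for each 'b'
Number of a's = 6
Number of b's = 1
6 != 1 -> Reject

0


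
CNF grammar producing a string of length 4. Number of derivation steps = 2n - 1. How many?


Chomsky Normal Form derivation:
String length n = 4
Each step either:
  - Splits a nonterminal into two (n-1 such steps)
  - Converts a nonterminal to terminal (n such steps)
Total = (n-1) + n = 2n - 1
= 2(4) - 1
= 8 - 1
= 7

7


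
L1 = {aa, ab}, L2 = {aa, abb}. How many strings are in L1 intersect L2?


L1 = {aa, ab}
L2 = {aa, abb}
Checking each string in L1 against L2:
  'aa': in L2? Yes
  'ab': in L2? No
Intersection = {aa}
|L1 ∩ L2| = 1

1


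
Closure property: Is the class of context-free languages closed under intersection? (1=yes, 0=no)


CFL closure properties:
  Closed under: union, concatenation, Kleene star
  NOT closed under: intersection, complement
Operation 'intersection' is in not-closed list -> No (not closed)

0


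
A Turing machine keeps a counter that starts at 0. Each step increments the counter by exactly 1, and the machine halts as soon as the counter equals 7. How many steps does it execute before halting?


Counter starts at 0. Counting sequence:
  Step 1: counter = 1
  Step 2: counter = 2
  Step 3: counter = 3
  Step 4: counter = 4
  Step 5: counter = 5
  Step 6: counter = 6
  Step 7: counter = 7
Counter reached 7 -> halt
Total steps = 7

7


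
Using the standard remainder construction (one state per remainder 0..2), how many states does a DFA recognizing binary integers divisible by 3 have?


Divisibility by 3 is tracked via the remainder mod 3: 0, 1, ..., 2
The construction assigns one state to each remainder
Number of remainders = 3

3


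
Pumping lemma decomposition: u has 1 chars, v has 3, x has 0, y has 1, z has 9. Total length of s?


|s| = |u| + |v| + |x| + |y| + |z|
= 1 + 3 + 0 + 1 + 9
= 4 + 0 + 10
= 4 + 10
= 14

14


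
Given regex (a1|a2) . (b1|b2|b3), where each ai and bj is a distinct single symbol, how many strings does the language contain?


First group: 2 alternatives
Second group: 3 alternatives
Concatenation: each choice from group 1 pairs with each from group 2
Total = 2 x 3 = 6

6


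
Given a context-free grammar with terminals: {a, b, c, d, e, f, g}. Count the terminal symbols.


Terminal symbols: a, b, c, d, e, f, g
Counting each: a (#1), b (#2), c (#3), d (#4), e (#5), f (#6), g (#7)
Total = 7

7


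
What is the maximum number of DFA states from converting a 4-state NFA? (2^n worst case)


NFA has 4 states
Subset construction: each DFA state = subset of NFA states
Maximum subsets = 2^4
2^4 = 16

16


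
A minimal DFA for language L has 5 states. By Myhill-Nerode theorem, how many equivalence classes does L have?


Myhill-Nerode theorem:
Number of equivalence classes = number of states in minimal DFA
Minimal DFA states = 5
Therefore equivalence classes = 5

5


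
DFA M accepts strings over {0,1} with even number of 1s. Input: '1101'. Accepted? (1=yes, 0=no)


DFA has 2 states: q_even (start, accept=yes) and q_odd
Processing string '1101' character by character:
  Position 0: read '1', 1-count=1 -> q_odd
  Position 1: read '1', 1-count=2 -> q_even
  Position 2: read '0', 1-count=2 -> q_even (no change)
  Position 3: read '1', 1-count=3 -> q_odd
Final state: q_odd, total 1s = 3 (odd); the DFA requires an even count -> reject

0


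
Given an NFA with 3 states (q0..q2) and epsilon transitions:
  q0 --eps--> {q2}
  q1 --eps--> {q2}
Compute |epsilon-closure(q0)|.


Starting from q0
Initialize closure = {q0}
Follow epsilon from q0 -> add q2
Final closure: {q0, q2}
Size = 2

2


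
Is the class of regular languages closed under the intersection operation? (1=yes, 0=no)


Regular languages are closed under:
- Union (DFA product construction)
- Intersection (DFA product construction)
- Complement (swap accept/reject states)
- Concatenation (NFA construction)
- Kleene star (NFA construction)
intersection is in this list
Therefore: closed

1


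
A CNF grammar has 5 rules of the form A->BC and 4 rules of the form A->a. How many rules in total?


CNF allows two rule forms:
  A -> BC (binary): 5 rules
  A -> a (terminal): 4 rules
Total = 5 + 4 = 9

9


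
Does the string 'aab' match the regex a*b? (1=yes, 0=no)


Pattern: a*b
String: 'aab'
Pattern requires: zero or more 'a's followed by exactly one 'b'
Found 2 leading 'a's
Remaining: 'b'
Remaining is exactly 'b' -> match
Result: 1

1


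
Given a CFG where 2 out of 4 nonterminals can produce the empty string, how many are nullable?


Nonterminals: {S, A, B, C}
A nonterminal is nullable if it can derive epsilon
Counting nullable nonterminals: 2
Total nullable = 2

2


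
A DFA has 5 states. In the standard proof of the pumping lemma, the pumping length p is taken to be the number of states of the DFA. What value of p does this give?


Pumping lemma for regular languages (standard proof):
Take p = |Q|, the number of DFA states.
Any string of length >= |Q| passes through |Q|+1 states while reading its first |Q| symbols,
so by pigeonhole some state repeats, giving the loop that can be pumped.
Here |Q| = 5
Therefore the proof uses p = 5

5


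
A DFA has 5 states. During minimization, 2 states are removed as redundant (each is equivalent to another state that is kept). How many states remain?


Original DFA: 5 states
Redundant states removed: 2
Minimized states = original - removed
= 5 - 2
= 3

3


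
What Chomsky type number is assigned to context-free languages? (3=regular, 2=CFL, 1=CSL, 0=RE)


Chomsky hierarchy levels:
  Type 3: Regular (DFA/NFA/regex)
  Type 2: Context-free (PDA)
  Type 1: Context-sensitive
  Type 0: Recursively enumerable (TM)
'context-free' corresponds to Type 2

2


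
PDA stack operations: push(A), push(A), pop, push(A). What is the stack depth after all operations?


Tracing stack operations:
  push(A) -> stack = [A], depth=1
  push(A) -> stack = [A,A], depth=2
  pop -> removed A, stack = [A], depth=1
  push(A) -> stack = [A,A], depth=2
Final depth = 2

2


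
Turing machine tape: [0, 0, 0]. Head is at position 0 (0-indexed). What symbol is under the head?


Tape: [0, 0, 0]
Positions: 0 1 2
Values:    0 0 0
Head at position 0
tape[0] = 0

0


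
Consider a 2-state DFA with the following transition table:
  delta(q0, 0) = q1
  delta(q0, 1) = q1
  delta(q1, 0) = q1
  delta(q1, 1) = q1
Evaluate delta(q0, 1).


Looking up transition function:
delta(q0, 1) in the table
Row: q0, Column: 1
Result: q1

q1


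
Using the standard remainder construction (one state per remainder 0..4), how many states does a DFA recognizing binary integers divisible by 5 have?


Divisibility by 5 is tracked via the remainder mod 5: 0, 1, ..., 4
The construction assigns one state to each remainder
Number of remainders = 5

5


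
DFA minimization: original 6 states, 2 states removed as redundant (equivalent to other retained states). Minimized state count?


Original DFA: 6 states
Redundant states removed: 2
Minimized states = original - removed
= 6 - 2
= 4

4


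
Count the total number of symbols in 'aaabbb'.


String: 'aaabbb'
Counting characters:
  'a' appears 3 time(s)
  'b' appears 3 time(s)
Total length = 3 + 3 = 6

6


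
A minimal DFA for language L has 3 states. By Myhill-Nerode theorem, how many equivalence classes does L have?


Myhill-Nerode theorem:
Number of equivalence classes = number of states in minimal DFA
Minimal DFA states = 3
Therefore equivalence classes = 3

3


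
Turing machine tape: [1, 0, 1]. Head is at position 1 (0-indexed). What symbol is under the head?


Tape: [1, 0, 1]
Positions: 0 1 2
Values:    1 0 1
Head at position 1
tape[1] = 0

0


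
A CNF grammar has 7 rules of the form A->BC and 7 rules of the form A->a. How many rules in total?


CNF allows two rule forms:
  A -> BC (binary): 7 rules
  A -> a (terminal): 7 rules
Total = 7 + 7 = 14

14


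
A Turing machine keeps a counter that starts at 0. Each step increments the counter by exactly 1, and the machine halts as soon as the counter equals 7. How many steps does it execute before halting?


Counter starts at 0. Counting sequence:
  Step 1: counter = 1
  Step 2: counter = 2
  Step 3: counter = 3
  Step 4: counter = 4
  Step 5: counter = 5
  Step 6: counter = 6
  Step 7: counter = 7
Counter reached 7 -> halt
Total steps = 7

7


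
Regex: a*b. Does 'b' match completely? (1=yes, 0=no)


Pattern: a*b
String: 'b'
Pattern requires: zero or more 'a's followed by exactly one 'b'
Found 0 leading 'a's
Remaining: 'b'
Remaining is exactly 'b' -> match
Result: 1

1


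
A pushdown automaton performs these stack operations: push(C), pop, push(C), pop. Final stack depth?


Tracing stack operations:
  push(C) -> stack = [C], depth=1
  pop -> removed C, stack = [], depth=0
  push(C) -> stack = [C], depth=1
  pop -> removed C, stack = [], depth=0
Final depth = 0

0


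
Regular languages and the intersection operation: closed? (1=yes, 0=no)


Regular languages are closed under all standard operations:
- Union: Yes (product construction)
- Intersection: Yes (product construction)
- Complement: Yes (swap accept/reject)
- Concatenation: Yes (NFA construction)
Operation: intersection -> Closed

1


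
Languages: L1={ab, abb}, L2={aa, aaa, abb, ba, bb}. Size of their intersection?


L1 = {ab, abb}
L2 = {aa, aaa, abb, ba, bb}
Checking each string in L1 against L2:
  'ab': in L2? No
  'abb': in L2? Yes
Intersection = {abb}
|L1 ∩ L2| = 1

1


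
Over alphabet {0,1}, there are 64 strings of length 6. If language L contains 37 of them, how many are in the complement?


Alphabet: {0,1}
String length: 6
Total strings of length 6 = 2^6 = 64
Strings in L = 37
Complement = total - |L|
= 64 - 37
= 27

27


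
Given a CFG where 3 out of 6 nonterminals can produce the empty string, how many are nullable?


Nonterminals: {S, A, B, C, D, E}
A nonterminal is nullable if it can derive epsilon
Counting nullable nonterminals: 3
Total nullable = 3

3


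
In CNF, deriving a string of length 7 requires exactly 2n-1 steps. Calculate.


Chomsky Normal Form derivation:
String length n = 7
Each step either:
  - Splits a nonterminal into two (n-1 such steps)
  - Converts a nonterminal to terminal (n such steps)
Total = (n-1) + n = 2n - 1
= 2(7) - 1
= 14 - 1
= 13

13


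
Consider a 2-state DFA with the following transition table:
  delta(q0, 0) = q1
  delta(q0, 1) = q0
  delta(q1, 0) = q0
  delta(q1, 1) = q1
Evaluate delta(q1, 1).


Looking up transition function:
delta(q1, 1) in the table
Row: q1, Column: 1
Result: q1

q1


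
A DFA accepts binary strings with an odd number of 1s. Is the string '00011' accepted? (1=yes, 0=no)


DFA has 2 states: q_even (start, accept=no) and q_odd
Processing string '00011' character by character:
  Position 0: read '0', 1-count=0 -> q_even (no change)
  Position 1: read '0', 1-count=0 -> q_even (no change)
  Position 2: read '0', 1-count=0 -> q_even (no change)
  Position 3: read '1', 1-count=1 -> q_odd
  Position 4: read '1', 1-count=2 -> q_even
Final state: q_even, total 1s = 2 (even); the DFA requires an odd count -> reject

0


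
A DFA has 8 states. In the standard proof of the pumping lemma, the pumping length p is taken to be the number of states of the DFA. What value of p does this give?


Pumping lemma for regular languages (standard proof):
Take p = |Q|, the number of DFA states.
Any string of length >= |Q| passes through |Q|+1 states while reading its first |Q| symbols,
so by pigeonhole some state repeats, giving the loop that can be pumped.
Here |Q| = 8
Therefore the proof uses p = 8

8


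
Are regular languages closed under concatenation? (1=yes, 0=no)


Regular languages are closed under:
- Union (DFA product construction)
- Intersection (DFA product construction)
- Complement (swap accept/reject states)
- Concatenation (NFA construction)
- Kleene star (NFA construction)
concatenation is in this list
Therefore: closed

1


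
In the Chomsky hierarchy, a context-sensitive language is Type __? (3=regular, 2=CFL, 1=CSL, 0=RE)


Chomsky hierarchy levels:
  Type 3: Regular (DFA/NFA/regex)
  Type 2: Context-free (PDA)
  Type 1: Context-sensitive
  Type 0: Recursively enumerable (TM)
'context-sensitive' corresponds to Type 1

1


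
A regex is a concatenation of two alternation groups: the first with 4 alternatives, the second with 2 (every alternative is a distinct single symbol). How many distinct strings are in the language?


First group: 4 alternatives
Second group: 2 alternatives
Concatenation: each choice from group 1 pairs with each from group 2
Total = 4 x 2 = 8

8


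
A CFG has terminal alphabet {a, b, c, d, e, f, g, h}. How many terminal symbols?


Terminal symbols: a, b, c, d, e, f, g, h
Counting each: a (#1), b (#2), c (#3), d (#4), e (#5), f (#6), g (#7), h (#8)
Total = 8

8


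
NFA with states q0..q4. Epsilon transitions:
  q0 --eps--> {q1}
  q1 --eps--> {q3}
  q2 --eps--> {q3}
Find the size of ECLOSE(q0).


Starting from q0
Initialize closure = {q0}
Follow epsilon from q0 -> add q1
Follow epsilon from q1 -> add q3
Final closure: {q0, q1, q3}
Size = 3

3


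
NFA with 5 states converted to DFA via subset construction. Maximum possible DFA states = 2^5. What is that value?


NFA has 5 states
Subset construction: each DFA state = subset of NFA states
Maximum subsets = 2^5
2^5 = 32

32


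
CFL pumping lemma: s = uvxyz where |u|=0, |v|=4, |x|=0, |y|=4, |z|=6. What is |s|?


|s| = |u| + |v| + |x| + |y| + |z|
= 0 + 4 + 0 + 4 + 6
= 4 + 0 + 10
= 4 + 10
= 14

14


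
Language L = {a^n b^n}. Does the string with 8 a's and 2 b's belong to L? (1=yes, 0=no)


Language requires equal numbers of a's and b's
PDA pushes for each 'a', pops for each 'b'
Number of a's = 8
Number of b's = 2
8 != 2 -> Reject

0


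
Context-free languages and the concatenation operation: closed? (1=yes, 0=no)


CFL closure properties:
  Closed under: union, concatenation, Kleene star
  NOT closed under: intersection, complement
Operation 'concatenation' is in closed list -> Yes (closed)

1


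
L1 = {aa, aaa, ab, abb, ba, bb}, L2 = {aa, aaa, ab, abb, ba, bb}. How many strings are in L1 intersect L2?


L1 = {aa, aaa, ab, abb, ba, bb}
L2 = {aa, aaa, ab, abb, ba, bb}
Checking each string in L1 against L2:
  'aa': in L2? Yes
  'aaa': in L2? Yes
  'ab': in L2? Yes
  'abb': in L2? Yes
  'ba': in L2? Yes
  'bb': in L2? Yes
Intersection = {aa, aaa, ab, abb, ba, bb}
|L1 ∩ L2| = 6

6


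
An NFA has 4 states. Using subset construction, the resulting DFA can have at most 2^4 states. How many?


NFA has 4 states
Subset construction: each DFA state = subset of NFA states
Maximum subsets = 2^4
2^4 = 16

16


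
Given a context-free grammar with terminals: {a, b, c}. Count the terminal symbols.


Terminal symbols: a, b, c
Counting each: a (#1), b (#2), c (#3)
Total = 3

3


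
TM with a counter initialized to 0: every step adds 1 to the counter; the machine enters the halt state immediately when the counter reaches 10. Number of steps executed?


Counter starts at 0. Counting sequence:
  Step 1: counter = 1
  Step 2: counter = 2
  Step 3: counter = 3
  Step 4: counter = 4
  Step 5: counter = 5
  Step 6: counter = 6
  ...
  Step 10: counter = 10
Counter reached 10 -> halt
Total steps = 10

10


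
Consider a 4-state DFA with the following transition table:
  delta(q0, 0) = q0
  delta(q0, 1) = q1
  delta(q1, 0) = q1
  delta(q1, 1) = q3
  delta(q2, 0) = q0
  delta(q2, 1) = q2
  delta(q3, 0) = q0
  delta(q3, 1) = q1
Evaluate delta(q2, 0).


Looking up transition function:
delta(q2, 0) in the table
Row: q2, Column: 0
Result: q0

q0


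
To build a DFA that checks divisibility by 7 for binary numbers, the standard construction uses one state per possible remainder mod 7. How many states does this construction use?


Divisibility by 7 is tracked via the remainder mod 7: 0, 1, ..., 6
The construction assigns one state to each remainder
Number of remainders = 7

7


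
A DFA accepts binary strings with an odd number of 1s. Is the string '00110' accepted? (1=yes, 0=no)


DFA has 2 states: q_even (start, accept=no) and q_odd
Processing string '00110' character by character:
  Position 0: read '0', 1-count=0 -> q_even (no change)
  Position 1: read '0', 1-count=0 -> q_even (no change)
  Position 2: read '1', 1-count=1 -> q_odd
  Position 3: read '1', 1-count=2 -> q_even
  Position 4: read '0', 1-count=2 -> q_even (no change)
Final state: q_even, total 1s = 2 (even); the DFA requires an odd count -> reject

0


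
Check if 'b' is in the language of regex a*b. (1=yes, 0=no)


Pattern: a*b
String: 'b'
Pattern requires: zero or more 'a's followed by exactly one 'b'
Found 0 leading 'a's
Remaining: 'b'
Remaining is exactly 'b' -> match
Result: 1

1


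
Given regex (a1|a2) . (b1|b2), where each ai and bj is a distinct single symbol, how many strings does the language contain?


First group: 2 alternatives
Second group: 2 alternatives
Concatenation: each choice from group 1 pairs with each from group 2
Total = 2 x 2 = 4

4


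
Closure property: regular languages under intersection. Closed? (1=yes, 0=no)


Regular languages are closed under:
- Union (DFA product construction)
- Intersection (DFA product construction)
- Complement (swap accept/reject states)
- Concatenation (NFA construction)
- Kleene star (NFA construction)
intersection is in this list
Therefore: closed

1


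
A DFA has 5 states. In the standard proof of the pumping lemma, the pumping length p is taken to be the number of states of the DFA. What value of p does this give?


Pumping lemma for regular languages (standard proof):
Take p = |Q|, the number of DFA states.
Any string of length >= |Q| passes through |Q|+1 states while reading its first |Q| symbols,
so by pigeonhole some state repeats, giving the loop that can be pumped.
Here |Q| = 5
Therefore the proof uses p = 5

5


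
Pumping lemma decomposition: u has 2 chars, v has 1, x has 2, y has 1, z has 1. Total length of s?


|s| = |u| + |v| + |x| + |y| + |z|
= 2 + 1 + 2 + 1 + 1
= 3 + 2 + 2
= 5 + 2
= 7

7


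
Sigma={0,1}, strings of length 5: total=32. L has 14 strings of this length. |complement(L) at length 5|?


Alphabet: {0,1}
String length: 5
Total strings of length 5 = 2^5 = 32
Strings in L = 14
Complement = total - |L|
= 32 - 14
= 18

18


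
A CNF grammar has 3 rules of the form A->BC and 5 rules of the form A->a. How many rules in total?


CNF allows two rule forms:
  A -> BC (binary): 3 rules
  A -> a (terminal): 5 rules
Total = 3 + 5 = 8

8


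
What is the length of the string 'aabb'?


String: 'aabb'
Counting characters:
  'a' appears 2 time(s)
  'b' appears 2 time(s)
Total length = 2 + 2 = 4

4


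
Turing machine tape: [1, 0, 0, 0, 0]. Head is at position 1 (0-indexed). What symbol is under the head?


Tape: [1, 0, 0, 0, 0]
Positions: 0 1 2 3 4
Values:    1 0 0 0 0
Head at position 1
tape[1] = 0

0


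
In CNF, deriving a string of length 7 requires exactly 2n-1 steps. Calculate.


Chomsky Normal Form derivation:
String length n = 7
Each step either:
  - Splits a nonterminal into two (n-1 such steps)
  - Converts a nonterminal to terminal (n such steps)
Total = (n-1) + n = 2n - 1
= 2(7) - 1
= 14 - 1
= 13

13


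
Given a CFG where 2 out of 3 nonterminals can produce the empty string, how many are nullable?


Nonterminals: {S, A, B}
A nonterminal is nullable if it can derive epsilon
Counting nullable nonterminals: 2
Total nullable = 2

2


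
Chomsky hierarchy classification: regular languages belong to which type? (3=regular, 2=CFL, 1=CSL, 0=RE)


Chomsky hierarchy levels:
  Type 3: Regular (DFA/NFA/regex)
  Type 2: Context-free (PDA)
  Type 1: Context-sensitive
  Type 0: Recursively enumerable (TM)
'regular' corresponds to Type 3

3


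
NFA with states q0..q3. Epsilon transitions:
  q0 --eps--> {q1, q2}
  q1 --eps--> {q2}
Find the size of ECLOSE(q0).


Starting from q0
Initialize closure = {q0}
Follow epsilon from q0 -> add q1
Follow epsilon from q0 -> add q2
Final closure: {q0, q1, q2}
Size = 3

3


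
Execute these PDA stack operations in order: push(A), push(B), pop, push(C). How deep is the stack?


Tracing stack operations:
  push(A) -> stack = [A], depth=1
  push(B) -> stack = [A,B], depth=2
  pop -> removed B, stack = [A], depth=1
  push(C) -> stack = [A,C], depth=2
Final depth = 2

2


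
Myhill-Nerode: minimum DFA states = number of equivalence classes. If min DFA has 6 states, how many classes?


Myhill-Nerode theorem:
Number of equivalence classes = number of states in minimal DFA
Minimal DFA states = 6
Therefore equivalence classes = 6

6


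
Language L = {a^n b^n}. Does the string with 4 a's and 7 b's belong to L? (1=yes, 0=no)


Language requires equal numbers of a's and b's
PDA pushes for each 'a', pops for each 'b'
Number of a's = 4
Number of b's = 7
4 != 7 -> Reject

0


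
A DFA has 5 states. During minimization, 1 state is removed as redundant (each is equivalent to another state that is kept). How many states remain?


Original DFA: 5 states
Redundant states removed: 1
Minimized states = original - removed
= 5 - 1
= 4

4


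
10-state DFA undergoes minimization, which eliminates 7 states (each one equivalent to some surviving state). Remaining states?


Original DFA: 10 states
Redundant states removed: 7
Minimized states = original - removed
= 10 - 7
= 3

3


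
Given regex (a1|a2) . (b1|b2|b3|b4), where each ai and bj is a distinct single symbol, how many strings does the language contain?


First group: 2 alternatives
Second group: 4 alternatives
Concatenation: each choice from group 1 pairs with each from group 2
Total = 2 x 4 = 8

8


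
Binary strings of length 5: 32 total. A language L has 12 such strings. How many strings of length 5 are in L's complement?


Alphabet: {0,1}
String length: 5
Total strings of length 5 = 2^5 = 32
Strings in L = 12
Complement = total - |L|
= 32 - 12
= 20

20


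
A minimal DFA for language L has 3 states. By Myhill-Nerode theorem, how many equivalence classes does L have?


Myhill-Nerode theorem:
Number of equivalence classes = number of states in minimal DFA
Minimal DFA states = 3
Therefore equivalence classes = 3

3


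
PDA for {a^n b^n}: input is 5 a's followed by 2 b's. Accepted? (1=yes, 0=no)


Language requires equal numbers of a's and b's
PDA pushes for each 'a', pops for each 'b'
Number of a's = 5
Number of b's = 2
5 != 2 -> Reject

0


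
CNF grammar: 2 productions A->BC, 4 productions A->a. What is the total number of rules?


CNF allows two rule forms:
  A -> BC (binary): 2 rules
  A -> a (terminal): 4 rules
Total = 2 + 4 = 6

6


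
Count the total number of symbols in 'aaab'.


String: 'aaab'
Counting characters:
  'a' appears 3 time(s)
  'b' appears 1 time(s)
Total length = 3 + 1 = 4

4


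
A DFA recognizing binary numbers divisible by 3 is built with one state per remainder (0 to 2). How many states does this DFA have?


Divisibility by 3 is tracked via the remainder mod 3: 0, 1, ..., 2
The construction assigns one state to each remainder
Number of remainders = 3

3


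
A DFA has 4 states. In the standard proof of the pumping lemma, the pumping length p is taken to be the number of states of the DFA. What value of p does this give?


Pumping lemma for regular languages (standard proof):
Take p = |Q|, the number of DFA states.
Any string of length >= |Q| passes through |Q|+1 states while reading its first |Q| symbols,
so by pigeonhole some state repeats, giving the loop that can be pumped.
Here |Q| = 4
Therefore the proof uses p = 4

4


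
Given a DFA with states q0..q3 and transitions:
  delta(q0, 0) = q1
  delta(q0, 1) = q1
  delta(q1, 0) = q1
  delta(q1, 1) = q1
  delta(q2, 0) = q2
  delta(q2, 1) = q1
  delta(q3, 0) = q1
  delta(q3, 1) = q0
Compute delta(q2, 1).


Looking up transition function:
delta(q2, 1) in the table
Row: q2, Column: 1
Result: q1

q1


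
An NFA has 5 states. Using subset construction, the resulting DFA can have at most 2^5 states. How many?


NFA has 5 states
Subset construction: each DFA state = subset of NFA states
Maximum subsets = 2^5
2^5 = 32

32


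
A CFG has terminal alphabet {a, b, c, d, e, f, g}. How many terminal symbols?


Terminal symbols: a, b, c, d, e, f, g
Counting each: a (#1), b (#2), c (#3), d (#4), e (#5), f (#6), g (#7)
Total = 7

7


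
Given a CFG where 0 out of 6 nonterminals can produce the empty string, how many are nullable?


Nonterminals: {S, A, B, C, D, E}
A nonterminal is nullable if it can derive epsilon
Counting nullable nonterminals: 0
Total nullable = 0

0


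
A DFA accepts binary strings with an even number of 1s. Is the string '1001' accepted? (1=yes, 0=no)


DFA has 2 states: q_even (start, accept=yes) and q_odd
Processing string '1001' character by character:
  Position 0: read '1', 1-count=1 -> q_odd
  Position 1: read '0', 1-count=1 -> q_odd (no change)
  Position 2: read '0', 1-count=1 -> q_odd (no change)
  Position 3: read '1', 1-count=2 -> q_even
Final state: q_even, total 1s = 2 (even); the DFA requires an even count -> accept

1


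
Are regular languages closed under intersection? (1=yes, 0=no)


Regular languages are closed under:
- Union (DFA product construction)
- Intersection (DFA product construction)
- Complement (swap accept/reject states)
- Concatenation (NFA construction)
- Kleene star (NFA construction)
intersection is in this list
Therefore: closed

1


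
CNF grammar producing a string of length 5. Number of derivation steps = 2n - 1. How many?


Chomsky Normal Form derivation:
String length n = 5
Each step either:
  - Splits a nonterminal into two (n-1 such steps)
  - Converts a nonterminal to terminal (n such steps)
Total = (n-1) + n = 2n - 1
= 2(5) - 1
= 10 - 1
= 9

9


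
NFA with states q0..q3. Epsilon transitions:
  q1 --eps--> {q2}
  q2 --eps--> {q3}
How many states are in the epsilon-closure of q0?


Starting from q0
Initialize closure = {q0}
q0 has no outgoing epsilon transitions -> nothing to add
Final closure: {q0}
Size = 1

1


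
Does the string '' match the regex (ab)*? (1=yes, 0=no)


Pattern: (ab)*
String: ''
Pattern requires: zero or more repetitions of 'ab'
Pairs: []
All pairs are 'ab'? Yes
Result: 1

1


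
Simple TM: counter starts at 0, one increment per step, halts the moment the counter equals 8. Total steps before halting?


Counter starts at 0. Counting sequence:
  Step 1: counter = 1
  Step 2: counter = 2
  Step 3: counter = 3
  Step 4: counter = 4
  Step 5: counter = 5
  Step 6: counter = 6
  Step 7: counter = 7
  Step 8: counter = 8
Counter reached 8 -> halt
Total steps = 8

8


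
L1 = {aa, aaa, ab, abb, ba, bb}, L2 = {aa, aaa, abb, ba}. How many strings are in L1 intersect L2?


L1 = {aa, aaa, ab, abb, ba, bb}
L2 = {aa, aaa, abb, ba}
Checking each string in L1 against L2:
  'aa': in L2? Yes
  'aaa': in L2? Yes
  'ab': in L2? No
  'abb': in L2? Yes
  'ba': in L2? Yes
  'bb': in L2? No
Intersection = {aa, aaa, abb, ba}
|L1 ∩ L2| = 4

4


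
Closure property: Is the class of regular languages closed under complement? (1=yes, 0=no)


Regular languages are closed under all standard operations:
- Union: Yes (product construction)
- Intersection: Yes (product construction)
- Complement: Yes (swap accept/reject)
- Concatenation: Yes (NFA construction)
Operation: complement -> Closed

1


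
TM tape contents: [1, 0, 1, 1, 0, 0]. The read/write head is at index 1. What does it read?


Tape: [1, 0, 1, 1, 0, 0]
Positions: 0 1 2 3 4 5
Values:    1 0 1 1 0 0
Head at position 1
tape[1] = 0

0


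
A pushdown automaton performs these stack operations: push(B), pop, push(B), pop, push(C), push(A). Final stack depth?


Tracing stack operations:
  push(B) -> stack = [B], depth=1
  pop -> removed B, stack = [], depth=0
  push(B) -> stack = [B], depth=1
  pop -> removed B, stack = [], depth=0
  push(C) -> stack = [C], depth=1
  push(A) -> stack = [C,A], depth=2
Final depth = 2

2


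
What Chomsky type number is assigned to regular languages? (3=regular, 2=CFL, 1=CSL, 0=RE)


Chomsky hierarchy levels:
  Type 3: Regular (DFA/NFA/regex)
  Type 2: Context-free (PDA)
  Type 1: Context-sensitive
  Type 0: Recursively enumerable (TM)
'regular' corresponds to Type 3

3


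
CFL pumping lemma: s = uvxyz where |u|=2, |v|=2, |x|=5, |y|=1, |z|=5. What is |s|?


|s| = |u| + |v| + |x| + |y| + |z|
= 2 + 2 + 5 + 1 + 5
= 4 + 5 + 6
= 9 + 6
= 15

15


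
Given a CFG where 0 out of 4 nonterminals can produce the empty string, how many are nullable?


Nonterminals: {S, A, B, C}
A nonterminal is nullable if it can derive epsilon
Counting nullable nonterminals: 0
Total nullable = 0

0


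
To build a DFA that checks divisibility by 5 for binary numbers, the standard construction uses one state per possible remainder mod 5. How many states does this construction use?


Divisibility by 5 is tracked via the remainder mod 5: 0, 1, ..., 4
The construction assigns one state to each remainder
Number of remainders = 5

5


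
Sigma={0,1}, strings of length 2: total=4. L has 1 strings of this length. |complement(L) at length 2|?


Alphabet: {0,1}
String length: 2
Total strings of length 2 = 2^2 = 4
Strings in L = 1
Complement = total - |L|
= 4 - 1
= 3

3


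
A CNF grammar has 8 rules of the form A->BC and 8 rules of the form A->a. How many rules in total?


CNF allows two rule forms:
  A -> BC (binary): 8 rules
  A -> a (terminal): 8 rules
Total = 8 + 8 = 16

16


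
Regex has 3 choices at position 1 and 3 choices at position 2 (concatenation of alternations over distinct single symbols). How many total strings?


First group: 3 alternatives
Second group: 3 alternatives
Concatenation: each choice from group 1 pairs with each from group 2
Total = 3 x 3 = 9

9


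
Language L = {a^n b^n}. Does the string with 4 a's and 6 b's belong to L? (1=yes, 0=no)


Language requires equal numbers of a's and b's
PDA pushes for each 'a', pops for each 'b'
Number of a's = 4
Number of b's = 6
4 != 6 -> Reject

0


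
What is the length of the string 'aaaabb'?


String: 'aaaabb'
Counting characters:
  'a' appears 4 time(s)
  'b' appears 2 time(s)
Total length = 4 + 2 = 6

6


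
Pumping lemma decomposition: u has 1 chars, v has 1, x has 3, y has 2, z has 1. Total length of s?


|s| = |u| + |v| + |x| + |y| + |z|
= 1 + 1 + 3 + 2 + 1
= 2 + 3 + 3
= 5 + 3
= 8

8


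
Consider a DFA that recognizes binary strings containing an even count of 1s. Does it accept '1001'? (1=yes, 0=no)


DFA has 2 states: q_even (start, accept=yes) and q_odd
Processing string '1001' character by character:
  Position 0: read '1', 1-count=1 -> q_odd
  Position 1: read '0', 1-count=1 -> q_odd (no change)
  Position 2: read '0', 1-count=1 -> q_odd (no change)
  Position 3: read '1', 1-count=2 -> q_even
Final state: q_even, total 1s = 2 (even); the DFA requires an even count -> accept

1


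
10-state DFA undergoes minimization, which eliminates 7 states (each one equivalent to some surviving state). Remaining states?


Original DFA: 10 states
Redundant states removed: 7
Minimized states = original - removed
= 10 - 7
= 3

3


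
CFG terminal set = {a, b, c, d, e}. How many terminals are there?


Terminal symbols: a, b, c, d, e
Counting each: a (#1), b (#2), c (#3), d (#4), e (#5)
Total = 5

5


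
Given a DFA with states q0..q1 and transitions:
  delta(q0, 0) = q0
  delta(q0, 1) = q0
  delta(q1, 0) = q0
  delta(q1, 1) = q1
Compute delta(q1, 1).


Looking up transition function:
delta(q1, 1) in the table
Row: q1, Column: 1
Result: q1

q1


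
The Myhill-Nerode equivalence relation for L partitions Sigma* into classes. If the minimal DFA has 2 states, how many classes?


Myhill-Nerode theorem:
Number of equivalence classes = number of states in minimal DFA
Minimal DFA states = 2
Therefore equivalence classes = 2

2


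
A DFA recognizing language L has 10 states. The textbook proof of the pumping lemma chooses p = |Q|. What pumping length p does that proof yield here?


Pumping lemma for regular languages (standard proof):
Take p = |Q|, the number of DFA states.
Any string of length >= |Q| passes through |Q|+1 states while reading its first |Q| symbols,
so by pigeonhole some state repeats, giving the loop that can be pumped.
Here |Q| = 10
Therefore the proof uses p = 10

10


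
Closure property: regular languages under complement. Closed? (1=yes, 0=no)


Regular languages are closed under:
- Union (DFA product construction)
- Intersection (DFA product construction)
- Complement (swap accept/reject states)
- Concatenation (NFA construction)
- Kleene star (NFA construction)
complement is in this list
Therefore: closed

1


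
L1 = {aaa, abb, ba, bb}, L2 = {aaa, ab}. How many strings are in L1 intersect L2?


L1 = {aaa, abb, ba, bb}
L2 = {aaa, ab}
Checking each string in L1 against L2:
  'aaa': in L2? Yes
  'abb': in L2? No
  'ba': in L2? No
  'bb': in L2? No
Intersection = {aaa}
|L1 ∩ L2| = 1

1


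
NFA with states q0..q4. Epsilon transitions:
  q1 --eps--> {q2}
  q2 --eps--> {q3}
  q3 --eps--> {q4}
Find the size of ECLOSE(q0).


Starting from q0
Initialize closure = {q0}
q0 has no outgoing epsilon transitions -> nothing to add
Final closure: {q0}
Size = 1

1
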